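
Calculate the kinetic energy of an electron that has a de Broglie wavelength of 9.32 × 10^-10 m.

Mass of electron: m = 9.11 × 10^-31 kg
2.77 × 10^-19 J (or 1.73 eV)

From λ = h/√(2mKE), we solve for KE:

λ² = h²/(2mKE)
KE = h²/(2mλ²)
KE = (6.626 × 10^-34 J·s)² / (2 × 9.11 × 10^-31 kg × (9.32 × 10^-10 m)²)
KE = 2.77 × 10^-19 J
KE = 1.73 eV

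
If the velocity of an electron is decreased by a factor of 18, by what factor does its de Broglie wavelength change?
The wavelength increases by a factor of 18.

From λ = h/(mv), the wavelength is inversely proportional to velocity:

λ ∝ 1/v

If v → v/18, then λ → 18λ

When velocity is decreased by a factor of 18, the wavelength increases by a factor of 18.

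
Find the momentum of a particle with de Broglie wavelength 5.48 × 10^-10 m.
1.21 × 10^-24 kg·m/s

From the de Broglie relation λ = h/p, we solve for p:

p = h/λ
p = (6.626 × 10^-34 J·s) / (5.48 × 10^-10 m)
p = 1.21 × 10^-24 kg·m/s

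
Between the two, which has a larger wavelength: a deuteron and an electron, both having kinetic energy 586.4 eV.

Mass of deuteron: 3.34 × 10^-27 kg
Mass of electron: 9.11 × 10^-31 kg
The electron has the longer wavelength.

Using λ = h/√(2mKE):

For deuteron: λ₁ = h/√(2m₁KE) = 8.36 × 10^-13 m
For electron: λ₂ = h/√(2m₂KE) = 5.06 × 10^-11 m

Since λ ∝ 1/√m at constant kinetic energy, the lighter particle has the longer wavelength.

The electron has the longer de Broglie wavelength.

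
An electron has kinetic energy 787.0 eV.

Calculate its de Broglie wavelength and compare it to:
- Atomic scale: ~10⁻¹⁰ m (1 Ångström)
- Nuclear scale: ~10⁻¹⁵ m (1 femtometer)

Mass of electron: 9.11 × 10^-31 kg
λ = 4.37 × 10^-11 m, which is between nuclear and atomic scales.

Using λ = h/√(2mKE):

KE = 787.0 eV = 1.261 × 10^-16 J

λ = h/√(2mKE)
λ = (6.626 × 10^-34 J·s) / √(2 × 9.11 × 10^-31 kg × 1.261 × 10^-16 J)
λ = 4.37 × 10^-11 m

Comparison:
- Atomic scale (10⁻¹⁰ m): λ is 0.44× this size
- Nuclear scale (10⁻¹⁵ m): λ is 4.4e+04× this size

The wavelength is between nuclear and atomic scales.

This wavelength is appropriate for probing atomic structure but too large for nuclear physics experiments.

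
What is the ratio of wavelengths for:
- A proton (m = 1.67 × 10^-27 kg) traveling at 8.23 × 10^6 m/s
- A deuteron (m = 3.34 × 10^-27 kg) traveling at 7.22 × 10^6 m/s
λ₁/λ₂ = 1.75

Using λ = h/(mv):

λ₁ = h/(m₁v₁) = 4.82 × 10^-14 m
λ₂ = h/(m₂v₂) = 2.75 × 10^-14 m

Ratio λ₁/λ₂ = (m₂v₂)/(m₁v₁)
         = (3.34 × 10^-27 kg × 7.22 × 10^6 m/s) / (1.67 × 10^-27 kg × 8.23 × 10^6 m/s)
         = 1.75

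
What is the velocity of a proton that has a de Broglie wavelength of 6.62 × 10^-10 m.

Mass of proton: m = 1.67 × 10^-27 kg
5.99 × 10^2 m/s

From the de Broglie relation λ = h/(mv), we solve for v:

v = h/(mλ)
v = (6.626 × 10^-34 J·s) / (1.67 × 10^-27 kg × 6.62 × 10^-10 m)
v = 5.99 × 10^2 m/s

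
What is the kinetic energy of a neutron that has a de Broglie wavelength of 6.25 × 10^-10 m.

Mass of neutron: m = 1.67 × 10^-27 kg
3.37 × 10^-22 J (or 2.10 × 10^-3 eV)

From λ = h/√(2mKE), we solve for KE:

λ² = h²/(2mKE)
KE = h²/(2mλ²)
KE = (6.626 × 10^-34 J·s)² / (2 × 1.67 × 10^-27 kg × (6.25 × 10^-10 m)²)
KE = 3.37 × 10^-22 J
KE = 2.10 × 10^-3 eV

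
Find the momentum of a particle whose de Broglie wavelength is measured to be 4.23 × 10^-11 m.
1.57 × 10^-23 kg·m/s

From the de Broglie relation λ = h/p, we solve for p:

p = h/λ
p = (6.626 × 10^-34 J·s) / (4.23 × 10^-11 m)
p = 1.57 × 10^-23 kg·m/s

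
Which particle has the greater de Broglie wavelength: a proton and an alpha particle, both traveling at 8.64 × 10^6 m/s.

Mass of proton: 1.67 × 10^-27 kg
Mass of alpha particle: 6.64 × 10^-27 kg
The proton has the longer wavelength.

Using λ = h/(mv), since both particles have the same velocity, the wavelength depends only on mass.

For proton: λ₁ = h/(m₁v) = 4.59 × 10^-14 m
For alpha particle: λ₂ = h/(m₂v) = 1.15 × 10^-14 m

Since λ ∝ 1/m at constant velocity, the lighter particle has the longer wavelength.

The proton has the longer de Broglie wavelength.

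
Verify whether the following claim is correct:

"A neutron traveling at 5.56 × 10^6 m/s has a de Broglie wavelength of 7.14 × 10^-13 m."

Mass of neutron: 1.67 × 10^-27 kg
False

The claim is incorrect.

Using λ = h/(mv):
λ = (6.626 × 10^-34 J·s) / (1.67 × 10^-27 kg × 5.56 × 10^6 m/s)
λ = 7.14 × 10^-14 m

The actual wavelength differs from the claimed 7.14 × 10^-13 m.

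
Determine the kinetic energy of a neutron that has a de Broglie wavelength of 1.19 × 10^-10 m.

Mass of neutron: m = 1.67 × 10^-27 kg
9.28 × 10^-21 J (or 0.0579 eV)

From λ = h/√(2mKE), we solve for KE:

λ² = h²/(2mKE)
KE = h²/(2mλ²)
KE = (6.626 × 10^-34 J·s)² / (2 × 1.67 × 10^-27 kg × (1.19 × 10^-10 m)²)
KE = 9.28 × 10^-21 J
KE = 0.0579 eV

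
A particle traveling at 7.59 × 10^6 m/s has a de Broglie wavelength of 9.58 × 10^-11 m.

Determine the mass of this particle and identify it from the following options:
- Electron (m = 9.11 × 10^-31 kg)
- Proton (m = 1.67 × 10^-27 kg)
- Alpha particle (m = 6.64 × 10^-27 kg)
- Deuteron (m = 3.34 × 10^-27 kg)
The particle is an electron.

From λ = h/(mv), solve for mass:

m = h/(λv)
m = (6.626 × 10^-34 J·s) / (9.58 × 10^-11 m × 7.59 × 10^6 m/s)
m = 9.11 × 10^-31 kg

Comparing with the listed masses, this is closest to an electron.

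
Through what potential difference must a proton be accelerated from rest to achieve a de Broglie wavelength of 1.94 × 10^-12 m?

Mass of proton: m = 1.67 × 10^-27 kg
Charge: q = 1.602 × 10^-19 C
218 V

From λ = h/√(2mqV), we solve for V:

λ² = h²/(2mqV)
V = h²/(2mqλ²)
V = (6.626 × 10^-34 J·s)² / (2 × 1.67 × 10^-27 kg × 1.602 × 10^-19 C × (1.94 × 10^-12 m)²)
V = 218 V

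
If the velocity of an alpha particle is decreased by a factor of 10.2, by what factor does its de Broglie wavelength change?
The wavelength increases by a factor of 10.2.

From λ = h/(mv), the wavelength is inversely proportional to velocity:

λ ∝ 1/v

If v → v/10.2, then λ → 10.2λ

When velocity is decreased by a factor of 10.2, the wavelength increases by a factor of 10.2.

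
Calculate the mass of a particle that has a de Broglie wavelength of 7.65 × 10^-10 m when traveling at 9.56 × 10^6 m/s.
9.06 × 10^-32 kg

From the de Broglie relation λ = h/(mv), we solve for m:

m = h/(λv)
m = (6.626 × 10^-34 J·s) / (7.65 × 10^-10 m × 9.56 × 10^6 m/s)
m = 9.06 × 10^-32 kg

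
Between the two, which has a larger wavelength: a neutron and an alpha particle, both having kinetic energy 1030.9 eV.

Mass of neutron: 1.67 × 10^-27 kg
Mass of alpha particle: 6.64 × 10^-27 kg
The neutron has the longer wavelength.

Using λ = h/√(2mKE):

For neutron: λ₁ = h/√(2m₁KE) = 8.92 × 10^-13 m
For alpha particle: λ₂ = h/√(2m₂KE) = 4.47 × 10^-13 m

Since λ ∝ 1/√m at constant kinetic energy, the lighter particle has the longer wavelength.

The neutron has the longer de Broglie wavelength.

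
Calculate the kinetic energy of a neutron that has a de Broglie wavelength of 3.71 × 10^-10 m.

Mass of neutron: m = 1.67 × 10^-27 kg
9.55 × 10^-22 J (or 5.96 × 10^-3 eV)

From λ = h/√(2mKE), we solve for KE:

λ² = h²/(2mKE)
KE = h²/(2mλ²)
KE = (6.626 × 10^-34 J·s)² / (2 × 1.67 × 10^-27 kg × (3.71 × 10^-10 m)²)
KE = 9.55 × 10^-22 J
KE = 5.96 × 10^-3 eV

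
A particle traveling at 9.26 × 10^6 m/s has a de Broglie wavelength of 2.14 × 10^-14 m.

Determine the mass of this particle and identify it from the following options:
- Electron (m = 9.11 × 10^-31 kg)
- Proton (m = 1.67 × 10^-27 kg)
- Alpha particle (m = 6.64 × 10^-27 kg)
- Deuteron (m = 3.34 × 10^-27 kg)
The particle is a deuteron.

From λ = h/(mv), solve for mass:

m = h/(λv)
m = (6.626 × 10^-34 J·s) / (2.14 × 10^-14 m × 9.26 × 10^6 m/s)
m = 3.34 × 10^-27 kg

Comparing with the listed masses, this is closest to a deuteron.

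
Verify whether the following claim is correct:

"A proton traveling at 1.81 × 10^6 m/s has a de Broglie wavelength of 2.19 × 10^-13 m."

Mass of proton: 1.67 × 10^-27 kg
True

The claim is correct.

Using λ = h/(mv):
λ = (6.626 × 10^-34 J·s) / (1.67 × 10^-27 kg × 1.81 × 10^6 m/s)
λ = 2.19 × 10^-13 m

This matches the claimed value.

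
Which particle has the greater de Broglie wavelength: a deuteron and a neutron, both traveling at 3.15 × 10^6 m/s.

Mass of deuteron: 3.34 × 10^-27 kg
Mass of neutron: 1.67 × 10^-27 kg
The neutron has the longer wavelength.

Using λ = h/(mv), since both particles have the same velocity, the wavelength depends only on mass.

For deuteron: λ₁ = h/(m₁v) = 6.30 × 10^-14 m
For neutron: λ₂ = h/(m₂v) = 1.26 × 10^-13 m

Since λ ∝ 1/m at constant velocity, the lighter particle has the longer wavelength.

The neutron has the longer de Broglie wavelength.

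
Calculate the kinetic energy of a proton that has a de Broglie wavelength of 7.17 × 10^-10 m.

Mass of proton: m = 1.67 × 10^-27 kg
2.56 × 10^-22 J (or 1.60 × 10^-3 eV)

From λ = h/√(2mKE), we solve for KE:

λ² = h²/(2mKE)
KE = h²/(2mλ²)
KE = (6.626 × 10^-34 J·s)² / (2 × 1.67 × 10^-27 kg × (7.17 × 10^-10 m)²)
KE = 2.56 × 10^-22 J
KE = 1.60 × 10^-3 eV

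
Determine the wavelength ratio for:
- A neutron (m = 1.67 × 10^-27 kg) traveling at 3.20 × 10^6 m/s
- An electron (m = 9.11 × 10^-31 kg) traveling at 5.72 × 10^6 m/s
λ₁/λ₂ = 9.75 × 10^-4

Using λ = h/(mv):

λ₁ = h/(m₁v₁) = 1.24 × 10^-13 m
λ₂ = h/(m₂v₂) = 1.27 × 10^-10 m

Ratio λ₁/λ₂ = (m₂v₂)/(m₁v₁)
         = (9.11 × 10^-31 kg × 5.72 × 10^6 m/s) / (1.67 × 10^-27 kg × 3.20 × 10^6 m/s)
         = 9.75 × 10^-4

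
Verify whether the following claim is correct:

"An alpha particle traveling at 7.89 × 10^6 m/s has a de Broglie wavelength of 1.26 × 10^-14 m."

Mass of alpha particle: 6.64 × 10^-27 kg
True

The claim is correct.

Using λ = h/(mv):
λ = (6.626 × 10^-34 J·s) / (6.64 × 10^-27 kg × 7.89 × 10^6 m/s)
λ = 1.26 × 10^-14 m

This matches the claimed value.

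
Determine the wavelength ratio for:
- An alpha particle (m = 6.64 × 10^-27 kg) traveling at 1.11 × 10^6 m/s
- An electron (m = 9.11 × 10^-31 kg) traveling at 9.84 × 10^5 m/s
λ₁/λ₂ = 1.22 × 10^-4

Using λ = h/(mv):

λ₁ = h/(m₁v₁) = 8.99 × 10^-14 m
λ₂ = h/(m₂v₂) = 7.39 × 10^-10 m

Ratio λ₁/λ₂ = (m₂v₂)/(m₁v₁)
         = (9.11 × 10^-31 kg × 9.84 × 10^5 m/s) / (6.64 × 10^-27 kg × 1.11 × 10^6 m/s)
         = 1.22 × 10^-4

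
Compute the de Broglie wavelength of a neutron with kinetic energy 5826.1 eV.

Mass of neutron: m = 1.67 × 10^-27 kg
3.75 × 10^-13 m

Using λ = h/√(2mKE):

First convert KE to Joules: KE = 5826.1 eV = 9.334 × 10^-16 J

λ = h/√(2mKE)
λ = (6.626 × 10^-34 J·s) / √(2 × 1.67 × 10^-27 kg × 9.334 × 10^-16 J)
λ = 3.75 × 10^-13 m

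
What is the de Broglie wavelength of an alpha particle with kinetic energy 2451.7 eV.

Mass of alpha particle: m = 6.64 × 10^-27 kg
2.90 × 10^-13 m

Using λ = h/√(2mKE):

First convert KE to Joules: KE = 2451.7 eV = 3.928 × 10^-16 J

λ = h/√(2mKE)
λ = (6.626 × 10^-34 J·s) / √(2 × 6.64 × 10^-27 kg × 3.928 × 10^-16 J)
λ = 2.90 × 10^-13 m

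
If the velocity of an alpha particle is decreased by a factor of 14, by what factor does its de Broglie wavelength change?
The wavelength increases by a factor of 14.

From λ = h/(mv), the wavelength is inversely proportional to velocity:

λ ∝ 1/v

If v → v/14, then λ → 14λ

When velocity is decreased by a factor of 14, the wavelength increases by a factor of 14.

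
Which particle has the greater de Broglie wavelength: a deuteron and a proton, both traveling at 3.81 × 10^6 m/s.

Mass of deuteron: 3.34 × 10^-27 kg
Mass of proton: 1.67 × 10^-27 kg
The proton has the longer wavelength.

Using λ = h/(mv), since both particles have the same velocity, the wavelength depends only on mass.

For deuteron: λ₁ = h/(m₁v) = 5.21 × 10^-14 m
For proton: λ₂ = h/(m₂v) = 1.04 × 10^-13 m

Since λ ∝ 1/m at constant velocity, the lighter particle has the longer wavelength.

The proton has the longer de Broglie wavelength.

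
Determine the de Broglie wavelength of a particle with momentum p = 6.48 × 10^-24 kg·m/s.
1.02 × 10^-10 m

Using the de Broglie relation λ = h/p:

λ = h/p
λ = (6.626 × 10^-34 J·s) / (6.48 × 10^-24 kg·m/s)
λ = 1.02 × 10^-10 m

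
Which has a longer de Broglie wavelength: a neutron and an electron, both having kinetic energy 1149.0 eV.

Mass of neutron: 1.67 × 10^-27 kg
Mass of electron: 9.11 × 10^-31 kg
The electron has the longer wavelength.

Using λ = h/√(2mKE):

For neutron: λ₁ = h/√(2m₁KE) = 8.45 × 10^-13 m
For electron: λ₂ = h/√(2m₂KE) = 3.62 × 10^-11 m

Since λ ∝ 1/√m at constant kinetic energy, the lighter particle has the longer wavelength.

The electron has the longer de Broglie wavelength.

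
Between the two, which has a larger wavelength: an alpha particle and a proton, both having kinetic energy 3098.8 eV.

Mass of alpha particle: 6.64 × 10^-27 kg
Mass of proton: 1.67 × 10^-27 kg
The proton has the longer wavelength.

Using λ = h/√(2mKE):

For alpha particle: λ₁ = h/√(2m₁KE) = 2.58 × 10^-13 m
For proton: λ₂ = h/√(2m₂KE) = 5.15 × 10^-13 m

Since λ ∝ 1/√m at constant kinetic energy, the lighter particle has the longer wavelength.

The proton has the longer de Broglie wavelength.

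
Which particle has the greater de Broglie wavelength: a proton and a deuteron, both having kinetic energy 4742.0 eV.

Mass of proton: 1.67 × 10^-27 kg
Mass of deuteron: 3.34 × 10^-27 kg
The proton has the longer wavelength.

Using λ = h/√(2mKE):

For proton: λ₁ = h/√(2m₁KE) = 4.16 × 10^-13 m
For deuteron: λ₂ = h/√(2m₂KE) = 2.94 × 10^-13 m

Since λ ∝ 1/√m at constant kinetic energy, the lighter particle has the longer wavelength.

The proton has the longer de Broglie wavelength.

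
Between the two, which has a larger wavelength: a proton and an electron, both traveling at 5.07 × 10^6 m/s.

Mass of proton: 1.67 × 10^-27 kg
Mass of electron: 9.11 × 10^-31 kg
The electron has the longer wavelength.

Using λ = h/(mv), since both particles have the same velocity, the wavelength depends only on mass.

For proton: λ₁ = h/(m₁v) = 7.83 × 10^-14 m
For electron: λ₂ = h/(m₂v) = 1.43 × 10^-10 m

Since λ ∝ 1/m at constant velocity, the lighter particle has the longer wavelength.

The electron has the longer de Broglie wavelength.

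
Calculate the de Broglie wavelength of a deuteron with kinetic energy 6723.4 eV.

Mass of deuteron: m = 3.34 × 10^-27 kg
2.47 × 10^-13 m

Using λ = h/√(2mKE):

First convert KE to Joules: KE = 6723.4 eV = 1.077 × 10^-15 J

λ = h/√(2mKE)
λ = (6.626 × 10^-34 J·s) / √(2 × 3.34 × 10^-27 kg × 1.077 × 10^-15 J)
λ = 2.47 × 10^-13 m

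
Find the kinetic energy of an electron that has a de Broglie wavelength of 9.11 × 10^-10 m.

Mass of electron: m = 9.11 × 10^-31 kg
2.90 × 10^-19 J (or 1.81 eV)

From λ = h/√(2mKE), we solve for KE:

λ² = h²/(2mKE)
KE = h²/(2mλ²)
KE = (6.626 × 10^-34 J·s)² / (2 × 9.11 × 10^-31 kg × (9.11 × 10^-10 m)²)
KE = 2.90 × 10^-19 J
KE = 1.81 eV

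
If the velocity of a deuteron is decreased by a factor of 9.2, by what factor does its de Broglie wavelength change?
The wavelength increases by a factor of 9.2.

From λ = h/(mv), the wavelength is inversely proportional to velocity:

λ ∝ 1/v

If v → v/9.2, then λ → 9.2λ

When velocity is decreased by a factor of 9.2, the wavelength increases by a factor of 9.2.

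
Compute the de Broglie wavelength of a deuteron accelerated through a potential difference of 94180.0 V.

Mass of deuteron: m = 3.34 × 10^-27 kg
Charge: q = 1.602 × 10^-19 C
6.60 × 10^-14 m

When a particle is accelerated through voltage V, it gains kinetic energy KE = qV.

The de Broglie wavelength is then λ = h/√(2mqV):

λ = h/√(2mqV)
λ = (6.626 × 10^-34 J·s) / √(2 × 3.34 × 10^-27 kg × 1.602 × 10^-19 C × 94180.0 V)
λ = 6.60 × 10^-14 m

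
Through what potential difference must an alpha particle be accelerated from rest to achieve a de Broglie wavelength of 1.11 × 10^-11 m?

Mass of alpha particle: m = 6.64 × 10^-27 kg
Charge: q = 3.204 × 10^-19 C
8.37 × 10^-1 V

From λ = h/√(2mqV), we solve for V:

λ² = h²/(2mqV)
V = h²/(2mqλ²)
V = (6.626 × 10^-34 J·s)² / (2 × 6.64 × 10^-27 kg × 3.204 × 10^-19 C × (1.11 × 10^-11 m)²)
V = 8.37 × 10^-1 V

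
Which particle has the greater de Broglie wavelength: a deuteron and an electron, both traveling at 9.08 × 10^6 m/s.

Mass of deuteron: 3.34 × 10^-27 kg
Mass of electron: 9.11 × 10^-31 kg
The electron has the longer wavelength.

Using λ = h/(mv), since both particles have the same velocity, the wavelength depends only on mass.

For deuteron: λ₁ = h/(m₁v) = 2.18 × 10^-14 m
For electron: λ₂ = h/(m₂v) = 8.01 × 10^-11 m

Since λ ∝ 1/m at constant velocity, the lighter particle has the longer wavelength.

The electron has the longer de Broglie wavelength.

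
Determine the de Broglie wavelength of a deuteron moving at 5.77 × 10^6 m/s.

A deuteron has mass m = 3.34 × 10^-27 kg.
3.44 × 10^-14 m

Using the de Broglie relation λ = h/(mv):

λ = h/(mv)
λ = (6.626 × 10^-34 J·s) / (3.34 × 10^-27 kg × 5.77 × 10^6 m/s)
λ = 3.44 × 10^-14 m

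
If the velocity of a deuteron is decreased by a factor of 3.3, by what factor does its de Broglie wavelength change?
The wavelength increases by a factor of 3.3.

From λ = h/(mv), the wavelength is inversely proportional to velocity:

λ ∝ 1/v

If v → v/3.3, then λ → 3.3λ

When velocity is decreased by a factor of 3.3, the wavelength increases by a factor of 3.3.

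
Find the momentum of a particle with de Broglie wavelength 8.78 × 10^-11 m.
7.55 × 10^-24 kg·m/s

From the de Broglie relation λ = h/p, we solve for p:

p = h/λ
p = (6.626 × 10^-34 J·s) / (8.78 × 10^-11 m)
p = 7.55 × 10^-24 kg·m/s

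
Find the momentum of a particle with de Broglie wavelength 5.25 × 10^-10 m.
1.26 × 10^-24 kg·m/s

From the de Broglie relation λ = h/p, we solve for p:

p = h/λ
p = (6.626 × 10^-34 J·s) / (5.25 × 10^-10 m)
p = 1.26 × 10^-24 kg·m/s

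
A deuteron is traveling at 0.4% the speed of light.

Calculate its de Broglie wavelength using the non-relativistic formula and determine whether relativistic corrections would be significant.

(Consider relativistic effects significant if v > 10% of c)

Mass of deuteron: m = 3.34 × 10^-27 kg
No, relativistic corrections are not needed.

Using the non-relativistic de Broglie formula λ = h/(mv):

v = 0.4% × c = 1.199 × 10^6 m/s

λ = h/(mv)
λ = (6.626 × 10^-34 J·s) / (3.34 × 10^-27 kg × 1.199 × 10^6 m/s)
λ = 1.65 × 10^-13 m

Since v = 0.4% of c < 10% of c, relativistic corrections are NOT significant and this non-relativistic result is a good approximation.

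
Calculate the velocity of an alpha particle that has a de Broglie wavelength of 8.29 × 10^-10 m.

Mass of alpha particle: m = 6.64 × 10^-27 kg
1.20 × 10^2 m/s

From the de Broglie relation λ = h/(mv), we solve for v:

v = h/(mλ)
v = (6.626 × 10^-34 J·s) / (6.64 × 10^-27 kg × 8.29 × 10^-10 m)
v = 1.20 × 10^2 m/s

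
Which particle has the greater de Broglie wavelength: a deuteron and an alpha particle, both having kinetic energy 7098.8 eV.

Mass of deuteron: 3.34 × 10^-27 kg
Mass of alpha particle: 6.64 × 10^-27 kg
The deuteron has the longer wavelength.

Using λ = h/√(2mKE):

For deuteron: λ₁ = h/√(2m₁KE) = 2.40 × 10^-13 m
For alpha particle: λ₂ = h/√(2m₂KE) = 1.70 × 10^-13 m

Since λ ∝ 1/√m at constant kinetic energy, the lighter particle has the longer wavelength.

The deuteron has the longer de Broglie wavelength.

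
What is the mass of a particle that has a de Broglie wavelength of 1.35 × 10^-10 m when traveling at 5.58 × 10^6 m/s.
8.80 × 10^-31 kg

From the de Broglie relation λ = h/(mv), we solve for m:

m = h/(λv)
m = (6.626 × 10^-34 J·s) / (1.35 × 10^-10 m × 5.58 × 10^6 m/s)
m = 8.80 × 10^-31 kg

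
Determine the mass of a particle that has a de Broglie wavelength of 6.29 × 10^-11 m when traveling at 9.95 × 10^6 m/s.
1.06 × 10^-30 kg

From the de Broglie relation λ = h/(mv), we solve for m:

m = h/(λv)
m = (6.626 × 10^-34 J·s) / (6.29 × 10^-11 m × 9.95 × 10^6 m/s)
m = 1.06 × 10^-30 kg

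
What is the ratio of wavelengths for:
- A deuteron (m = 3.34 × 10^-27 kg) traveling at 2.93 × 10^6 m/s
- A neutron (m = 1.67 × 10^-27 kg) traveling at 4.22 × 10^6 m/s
λ₁/λ₂ = 0.720

Using λ = h/(mv):

λ₁ = h/(m₁v₁) = 6.77 × 10^-14 m
λ₂ = h/(m₂v₂) = 9.40 × 10^-14 m

Ratio λ₁/λ₂ = (m₂v₂)/(m₁v₁)
         = (1.67 × 10^-27 kg × 4.22 × 10^6 m/s) / (3.34 × 10^-27 kg × 2.93 × 10^6 m/s)
         = 0.720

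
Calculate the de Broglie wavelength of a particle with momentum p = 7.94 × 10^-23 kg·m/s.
8.35 × 10^-12 m

Using the de Broglie relation λ = h/p:

λ = h/p
λ = (6.626 × 10^-34 J·s) / (7.94 × 10^-23 kg·m/s)
λ = 8.35 × 10^-12 m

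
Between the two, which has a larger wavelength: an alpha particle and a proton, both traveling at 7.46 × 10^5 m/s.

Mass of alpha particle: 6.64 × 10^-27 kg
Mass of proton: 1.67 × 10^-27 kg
The proton has the longer wavelength.

Using λ = h/(mv), since both particles have the same velocity, the wavelength depends only on mass.

For alpha particle: λ₁ = h/(m₁v) = 1.34 × 10^-13 m
For proton: λ₂ = h/(m₂v) = 5.32 × 10^-13 m

Since λ ∝ 1/m at constant velocity, the lighter particle has the longer wavelength.

The proton has the longer de Broglie wavelength.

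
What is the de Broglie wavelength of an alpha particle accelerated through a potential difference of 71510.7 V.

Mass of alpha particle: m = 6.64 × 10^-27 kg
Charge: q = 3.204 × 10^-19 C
3.80 × 10^-14 m

When a particle is accelerated through voltage V, it gains kinetic energy KE = qV.

The de Broglie wavelength is then λ = h/√(2mqV):

λ = h/√(2mqV)
λ = (6.626 × 10^-34 J·s) / √(2 × 6.64 × 10^-27 kg × 3.204 × 10^-19 C × 71510.7 V)
λ = 3.80 × 10^-14 m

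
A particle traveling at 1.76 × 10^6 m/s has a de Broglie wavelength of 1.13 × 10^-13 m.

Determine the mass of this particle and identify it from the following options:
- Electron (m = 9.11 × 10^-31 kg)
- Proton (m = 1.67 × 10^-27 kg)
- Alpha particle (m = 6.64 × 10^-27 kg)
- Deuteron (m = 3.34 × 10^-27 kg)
The particle is a deuteron.

From λ = h/(mv), solve for mass:

m = h/(λv)
m = (6.626 × 10^-34 J·s) / (1.13 × 10^-13 m × 1.76 × 10^6 m/s)
m = 3.33 × 10^-27 kg

Comparing with the listed masses, this is closest to a deuteron.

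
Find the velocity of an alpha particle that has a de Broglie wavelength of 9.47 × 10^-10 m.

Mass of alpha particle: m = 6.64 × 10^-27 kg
1.05 × 10^2 m/s

From the de Broglie relation λ = h/(mv), we solve for v:

v = h/(mλ)
v = (6.626 × 10^-34 J·s) / (6.64 × 10^-27 kg × 9.47 × 10^-10 m)
v = 1.05 × 10^2 m/s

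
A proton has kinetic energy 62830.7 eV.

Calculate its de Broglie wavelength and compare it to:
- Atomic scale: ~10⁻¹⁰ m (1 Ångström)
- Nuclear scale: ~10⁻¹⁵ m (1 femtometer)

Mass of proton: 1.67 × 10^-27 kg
λ = 1.14 × 10^-13 m, which is between nuclear and atomic scales.

Using λ = h/√(2mKE):

KE = 62830.7 eV = 1.007 × 10^-14 J

λ = h/√(2mKE)
λ = (6.626 × 10^-34 J·s) / √(2 × 1.67 × 10^-27 kg × 1.007 × 10^-14 J)
λ = 1.14 × 10^-13 m

Comparison:
- Atomic scale (10⁻¹⁰ m): λ is 0.0011× this size
- Nuclear scale (10⁻¹⁵ m): λ is 1.1e+02× this size

The wavelength is between nuclear and atomic scales.

This wavelength is appropriate for probing atomic structure but too large for nuclear physics experiments.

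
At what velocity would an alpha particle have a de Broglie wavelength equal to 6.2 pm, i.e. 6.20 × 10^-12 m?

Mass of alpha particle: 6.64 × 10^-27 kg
1.61 × 10^4 m/s

From λ = h/(mv), solve for v:

v = h/(mλ)
v = (6.626 × 10^-34 J·s) / (6.64 × 10^-27 kg × 6.20 × 10^-12 m)
v = 1.61 × 10^4 m/s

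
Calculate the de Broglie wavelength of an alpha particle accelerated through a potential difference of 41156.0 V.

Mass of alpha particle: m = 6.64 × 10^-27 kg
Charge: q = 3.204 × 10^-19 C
5.01 × 10^-14 m

When a particle is accelerated through voltage V, it gains kinetic energy KE = qV.

The de Broglie wavelength is then λ = h/√(2mqV):

λ = h/√(2mqV)
λ = (6.626 × 10^-34 J·s) / √(2 × 6.64 × 10^-27 kg × 3.204 × 10^-19 C × 41156.0 V)
λ = 5.01 × 10^-14 m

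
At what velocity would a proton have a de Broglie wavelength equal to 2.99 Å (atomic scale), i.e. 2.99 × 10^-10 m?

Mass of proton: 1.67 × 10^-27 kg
1.33 × 10^3 m/s

From λ = h/(mv), solve for v:

v = h/(mλ)
v = (6.626 × 10^-34 J·s) / (1.67 × 10^-27 kg × 2.99 × 10^-10 m)
v = 1.33 × 10^3 m/s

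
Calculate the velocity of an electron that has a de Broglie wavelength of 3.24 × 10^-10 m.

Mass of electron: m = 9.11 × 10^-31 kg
2.24 × 10^6 m/s

From the de Broglie relation λ = h/(mv), we solve for v:

v = h/(mλ)
v = (6.626 × 10^-34 J·s) / (9.11 × 10^-31 kg × 3.24 × 10^-10 m)
v = 2.24 × 10^6 m/s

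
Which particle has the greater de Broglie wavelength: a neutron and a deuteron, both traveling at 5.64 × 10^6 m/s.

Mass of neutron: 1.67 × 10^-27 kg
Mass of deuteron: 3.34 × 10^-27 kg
The neutron has the longer wavelength.

Using λ = h/(mv), since both particles have the same velocity, the wavelength depends only on mass.

For neutron: λ₁ = h/(m₁v) = 7.03 × 10^-14 m
For deuteron: λ₂ = h/(m₂v) = 3.52 × 10^-14 m

Since λ ∝ 1/m at constant velocity, the lighter particle has the longer wavelength.

The neutron has the longer de Broglie wavelength.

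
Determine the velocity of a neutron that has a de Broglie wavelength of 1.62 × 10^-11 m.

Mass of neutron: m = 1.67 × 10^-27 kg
2.45 × 10^4 m/s

From the de Broglie relation λ = h/(mv), we solve for v:

v = h/(mλ)
v = (6.626 × 10^-34 J·s) / (1.67 × 10^-27 kg × 1.62 × 10^-11 m)
v = 2.45 × 10^4 m/s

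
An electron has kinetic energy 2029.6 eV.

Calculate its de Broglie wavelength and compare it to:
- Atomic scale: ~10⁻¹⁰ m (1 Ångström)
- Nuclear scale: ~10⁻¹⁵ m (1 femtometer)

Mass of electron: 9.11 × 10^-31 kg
λ = 2.72 × 10^-11 m, which is between nuclear and atomic scales.

Using λ = h/√(2mKE):

KE = 2029.6 eV = 3.252 × 10^-16 J

λ = h/√(2mKE)
λ = (6.626 × 10^-34 J·s) / √(2 × 9.11 × 10^-31 kg × 3.252 × 10^-16 J)
λ = 2.72 × 10^-11 m

Comparison:
- Atomic scale (10⁻¹⁰ m): λ is 0.27× this size
- Nuclear scale (10⁻¹⁵ m): λ is 2.7e+04× this size

The wavelength is between nuclear and atomic scales.

This wavelength is appropriate for probing atomic structure but too large for nuclear physics experiments.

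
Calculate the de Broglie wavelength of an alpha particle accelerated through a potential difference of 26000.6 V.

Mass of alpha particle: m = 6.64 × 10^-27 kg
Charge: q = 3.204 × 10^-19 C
6.30 × 10^-14 m

When a particle is accelerated through voltage V, it gains kinetic energy KE = qV.

The de Broglie wavelength is then λ = h/√(2mqV):

λ = h/√(2mqV)
λ = (6.626 × 10^-34 J·s) / √(2 × 6.64 × 10^-27 kg × 3.204 × 10^-19 C × 26000.6 V)
λ = 6.30 × 10^-14 m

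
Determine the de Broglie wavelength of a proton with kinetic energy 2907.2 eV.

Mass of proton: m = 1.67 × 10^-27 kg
5.31 × 10^-13 m

Using λ = h/√(2mKE):

First convert KE to Joules: KE = 2907.2 eV = 4.658 × 10^-16 J

λ = h/√(2mKE)
λ = (6.626 × 10^-34 J·s) / √(2 × 1.67 × 10^-27 kg × 4.658 × 10^-16 J)
λ = 5.31 × 10^-13 m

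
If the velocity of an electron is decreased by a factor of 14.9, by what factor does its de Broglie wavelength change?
The wavelength increases by a factor of 14.9.

From λ = h/(mv), the wavelength is inversely proportional to velocity:

λ ∝ 1/v

If v → v/14.9, then λ → 14.9λ

When velocity is decreased by a factor of 14.9, the wavelength increases by a factor of 14.9.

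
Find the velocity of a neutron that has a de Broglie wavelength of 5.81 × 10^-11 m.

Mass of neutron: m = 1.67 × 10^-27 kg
6.83 × 10^3 m/s

From the de Broglie relation λ = h/(mv), we solve for v:

v = h/(mλ)
v = (6.626 × 10^-34 J·s) / (1.67 × 10^-27 kg × 5.81 × 10^-11 m)
v = 6.83 × 10^3 m/s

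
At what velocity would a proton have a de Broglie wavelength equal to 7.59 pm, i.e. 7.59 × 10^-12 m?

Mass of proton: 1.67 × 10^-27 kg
5.23 × 10^4 m/s

From λ = h/(mv), solve for v:

v = h/(mλ)
v = (6.626 × 10^-34 J·s) / (1.67 × 10^-27 kg × 7.59 × 10^-12 m)
v = 5.23 × 10^4 m/s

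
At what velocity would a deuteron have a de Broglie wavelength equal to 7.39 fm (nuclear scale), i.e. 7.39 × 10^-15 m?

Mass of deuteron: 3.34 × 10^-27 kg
2.68 × 10^7 m/s

From λ = h/(mv), solve for v:

v = h/(mλ)
v = (6.626 × 10^-34 J·s) / (3.34 × 10^-27 kg × 7.39 × 10^-15 m)
v = 2.68 × 10^7 m/s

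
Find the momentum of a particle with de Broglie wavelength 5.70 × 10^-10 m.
1.16 × 10^-24 kg·m/s

From the de Broglie relation λ = h/p, we solve for p:

p = h/λ
p = (6.626 × 10^-34 J·s) / (5.70 × 10^-10 m)
p = 1.16 × 10^-24 kg·m/s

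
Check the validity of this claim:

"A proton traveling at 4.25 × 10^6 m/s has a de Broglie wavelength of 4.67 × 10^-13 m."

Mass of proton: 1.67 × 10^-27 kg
False

The claim is incorrect.

Using λ = h/(mv):
λ = (6.626 × 10^-34 J·s) / (1.67 × 10^-27 kg × 4.25 × 10^6 m/s)
λ = 9.34 × 10^-14 m

The actual wavelength differs from the claimed 4.67 × 10^-13 m.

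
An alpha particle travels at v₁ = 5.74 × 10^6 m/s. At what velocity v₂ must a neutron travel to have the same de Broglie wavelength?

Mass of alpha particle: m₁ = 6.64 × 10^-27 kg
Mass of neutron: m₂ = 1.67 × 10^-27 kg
v₂ = 2.28 × 10^7 m/s

For equal de Broglie wavelengths: λ₁ = λ₂

h/(m₁v₁) = h/(m₂v₂)
m₁v₁ = m₂v₂
v₂ = v₁ · (m₁/m₂)

v₂ = 5.74 × 10^6 m/s × (6.64 × 10^-27 kg / 1.67 × 10^-27 kg)
v₂ = 2.28 × 10^7 m/s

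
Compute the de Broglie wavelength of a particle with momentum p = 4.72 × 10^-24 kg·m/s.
1.40 × 10^-10 m

Using the de Broglie relation λ = h/p:

λ = h/p
λ = (6.626 × 10^-34 J·s) / (4.72 × 10^-24 kg·m/s)
λ = 1.40 × 10^-10 m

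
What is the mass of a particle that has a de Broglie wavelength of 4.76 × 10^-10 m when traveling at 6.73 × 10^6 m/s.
2.07 × 10^-31 kg

From the de Broglie relation λ = h/(mv), we solve for m:

m = h/(λv)
m = (6.626 × 10^-34 J·s) / (4.76 × 10^-10 m × 6.73 × 10^6 m/s)
m = 2.07 × 10^-31 kg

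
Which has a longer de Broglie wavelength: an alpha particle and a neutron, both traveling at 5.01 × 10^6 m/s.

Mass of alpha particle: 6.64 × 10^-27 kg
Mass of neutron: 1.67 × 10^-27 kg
The neutron has the longer wavelength.

Using λ = h/(mv), since both particles have the same velocity, the wavelength depends only on mass.

For alpha particle: λ₁ = h/(m₁v) = 1.99 × 10^-14 m
For neutron: λ₂ = h/(m₂v) = 7.92 × 10^-14 m

Since λ ∝ 1/m at constant velocity, the lighter particle has the longer wavelength.

The neutron has the longer de Broglie wavelength.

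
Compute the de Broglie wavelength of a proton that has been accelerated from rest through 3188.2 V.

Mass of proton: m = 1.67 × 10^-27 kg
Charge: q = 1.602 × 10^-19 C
5.07 × 10^-13 m

When a particle is accelerated through voltage V, it gains kinetic energy KE = qV.

The de Broglie wavelength is then λ = h/√(2mqV):

λ = h/√(2mqV)
λ = (6.626 × 10^-34 J·s) / √(2 × 1.67 × 10^-27 kg × 1.602 × 10^-19 C × 3188.2 V)
λ = 5.07 × 10^-13 m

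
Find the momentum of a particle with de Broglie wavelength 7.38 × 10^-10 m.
8.98 × 10^-25 kg·m/s

From the de Broglie relation λ = h/p, we solve for p:

p = h/λ
p = (6.626 × 10^-34 J·s) / (7.38 × 10^-10 m)
p = 8.98 × 10^-25 kg·m/s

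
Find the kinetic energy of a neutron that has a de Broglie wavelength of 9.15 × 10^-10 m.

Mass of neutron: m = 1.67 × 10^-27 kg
1.57 × 10^-22 J (or 9.80 × 10^-4 eV)

From λ = h/√(2mKE), we solve for KE:

λ² = h²/(2mKE)
KE = h²/(2mλ²)
KE = (6.626 × 10^-34 J·s)² / (2 × 1.67 × 10^-27 kg × (9.15 × 10^-10 m)²)
KE = 1.57 × 10^-22 J
KE = 9.80 × 10^-4 eV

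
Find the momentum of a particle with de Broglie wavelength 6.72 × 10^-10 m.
9.86 × 10^-25 kg·m/s

From the de Broglie relation λ = h/p, we solve for p:

p = h/λ
p = (6.626 × 10^-34 J·s) / (6.72 × 10^-10 m)
p = 9.86 × 10^-25 kg·m/s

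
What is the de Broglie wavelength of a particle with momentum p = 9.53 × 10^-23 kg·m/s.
6.95 × 10^-12 m

Using the de Broglie relation λ = h/p:

λ = h/p
λ = (6.626 × 10^-34 J·s) / (9.53 × 10^-23 kg·m/s)
λ = 6.95 × 10^-12 m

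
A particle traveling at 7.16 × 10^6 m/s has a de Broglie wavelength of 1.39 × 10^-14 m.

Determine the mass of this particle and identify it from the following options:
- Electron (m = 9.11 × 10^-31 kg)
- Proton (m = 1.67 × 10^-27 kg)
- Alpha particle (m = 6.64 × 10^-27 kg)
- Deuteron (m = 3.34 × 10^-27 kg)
The particle is an alpha particle.

From λ = h/(mv), solve for mass:

m = h/(λv)
m = (6.626 × 10^-34 J·s) / (1.39 × 10^-14 m × 7.16 × 10^6 m/s)
m = 6.66 × 10^-27 kg

Comparing with the listed masses, this is closest to an alpha particle.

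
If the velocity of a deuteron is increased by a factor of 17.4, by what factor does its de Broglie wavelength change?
The wavelength decreases by a factor of 17.4.

From λ = h/(mv), the wavelength is inversely proportional to velocity:

λ ∝ 1/v

If v → 17.4v, then λ → λ/17.4

When velocity is increased by a factor of 17.4, the wavelength decreases by a factor of 17.4.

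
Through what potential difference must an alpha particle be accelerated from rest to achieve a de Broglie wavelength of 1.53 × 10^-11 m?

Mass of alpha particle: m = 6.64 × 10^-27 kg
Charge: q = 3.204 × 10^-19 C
4.41 × 10^-1 V

From λ = h/√(2mqV), we solve for V:

λ² = h²/(2mqV)
V = h²/(2mqλ²)
V = (6.626 × 10^-34 J·s)² / (2 × 6.64 × 10^-27 kg × 3.204 × 10^-19 C × (1.53 × 10^-11 m)²)
V = 4.41 × 10^-1 V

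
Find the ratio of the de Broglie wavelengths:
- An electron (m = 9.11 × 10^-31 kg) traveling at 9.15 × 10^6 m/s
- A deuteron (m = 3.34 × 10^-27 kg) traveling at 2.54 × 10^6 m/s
λ₁/λ₂ = 1.02 × 10^3

Using λ = h/(mv):

λ₁ = h/(m₁v₁) = 7.95 × 10^-11 m
λ₂ = h/(m₂v₂) = 7.81 × 10^-14 m

Ratio λ₁/λ₂ = (m₂v₂)/(m₁v₁)
         = (3.34 × 10^-27 kg × 2.54 × 10^6 m/s) / (9.11 × 10^-31 kg × 9.15 × 10^6 m/s)
         = 1.02 × 10^3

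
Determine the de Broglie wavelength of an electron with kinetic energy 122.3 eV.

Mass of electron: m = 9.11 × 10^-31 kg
1.11 × 10^-10 m

Using λ = h/√(2mKE):

First convert KE to Joules: KE = 122.3 eV = 1.959 × 10^-17 J

λ = h/√(2mKE)
λ = (6.626 × 10^-34 J·s) / √(2 × 9.11 × 10^-31 kg × 1.959 × 10^-17 J)
λ = 1.11 × 10^-10 m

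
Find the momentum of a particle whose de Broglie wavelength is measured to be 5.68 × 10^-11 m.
1.17 × 10^-23 kg·m/s

From the de Broglie relation λ = h/p, we solve for p:

p = h/λ
p = (6.626 × 10^-34 J·s) / (5.68 × 10^-11 m)
p = 1.17 × 10^-23 kg·m/s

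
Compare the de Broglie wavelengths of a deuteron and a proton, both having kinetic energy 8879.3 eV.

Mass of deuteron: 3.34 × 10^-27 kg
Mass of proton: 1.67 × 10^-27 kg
The proton has the longer wavelength.

Using λ = h/√(2mKE):

For deuteron: λ₁ = h/√(2m₁KE) = 2.15 × 10^-13 m
For proton: λ₂ = h/√(2m₂KE) = 3.04 × 10^-13 m

Since λ ∝ 1/√m at constant kinetic energy, the lighter particle has the longer wavelength.

The proton has the longer de Broglie wavelength.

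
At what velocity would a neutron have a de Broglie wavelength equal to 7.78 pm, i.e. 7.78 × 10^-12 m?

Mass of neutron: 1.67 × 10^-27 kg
5.10 × 10^4 m/s

From λ = h/(mv), solve for v:

v = h/(mλ)
v = (6.626 × 10^-34 J·s) / (1.67 × 10^-27 kg × 7.78 × 10^-12 m)
v = 5.10 × 10^4 m/s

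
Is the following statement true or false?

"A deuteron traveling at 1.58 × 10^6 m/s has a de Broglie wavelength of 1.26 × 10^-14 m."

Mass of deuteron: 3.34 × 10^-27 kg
False

The claim is incorrect.

Using λ = h/(mv):
λ = (6.626 × 10^-34 J·s) / (3.34 × 10^-27 kg × 1.58 × 10^6 m/s)
λ = 1.26 × 10^-13 m

The actual wavelength differs from the claimed 1.26 × 10^-14 m.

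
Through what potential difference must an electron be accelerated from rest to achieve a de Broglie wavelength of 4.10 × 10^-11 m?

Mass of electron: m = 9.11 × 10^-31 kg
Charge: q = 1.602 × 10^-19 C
895 V

From λ = h/√(2mqV), we solve for V:

λ² = h²/(2mqV)
V = h²/(2mqλ²)
V = (6.626 × 10^-34 J·s)² / (2 × 9.11 × 10^-31 kg × 1.602 × 10^-19 C × (4.10 × 10^-11 m)²)
V = 895 V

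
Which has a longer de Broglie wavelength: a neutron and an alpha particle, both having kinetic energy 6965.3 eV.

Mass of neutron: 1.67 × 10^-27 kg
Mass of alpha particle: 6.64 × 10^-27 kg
The neutron has the longer wavelength.

Using λ = h/√(2mKE):

For neutron: λ₁ = h/√(2m₁KE) = 3.43 × 10^-13 m
For alpha particle: λ₂ = h/√(2m₂KE) = 1.72 × 10^-13 m

Since λ ∝ 1/√m at constant kinetic energy, the lighter particle has the longer wavelength.

The neutron has the longer de Broglie wavelength.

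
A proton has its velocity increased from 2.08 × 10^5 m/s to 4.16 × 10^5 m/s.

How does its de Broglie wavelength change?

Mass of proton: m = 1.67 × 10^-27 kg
The wavelength decreases by a factor of 2.

Using λ = h/(mv):

Initial wavelength: λ₁ = h/(mv₁) = 1.91 × 10^-12 m
Final wavelength: λ₂ = h/(mv₂) = 9.54 × 10^-13 m

Since λ ∝ 1/v, when velocity increases by a factor of 2, the wavelength decreases by a factor of 2.

λ₂/λ₁ = v₁/v₂ = 1/2

The wavelength decreases by a factor of 2.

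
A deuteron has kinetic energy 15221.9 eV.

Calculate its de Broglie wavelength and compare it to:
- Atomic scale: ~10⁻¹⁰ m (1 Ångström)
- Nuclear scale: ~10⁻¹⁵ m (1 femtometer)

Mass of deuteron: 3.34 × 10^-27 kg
λ = 1.64 × 10^-13 m, which is between nuclear and atomic scales.

Using λ = h/√(2mKE):

KE = 15221.9 eV = 2.439 × 10^-15 J

λ = h/√(2mKE)
λ = (6.626 × 10^-34 J·s) / √(2 × 3.34 × 10^-27 kg × 2.439 × 10^-15 J)
λ = 1.64 × 10^-13 m

Comparison:
- Atomic scale (10⁻¹⁰ m): λ is 0.0016× this size
- Nuclear scale (10⁻¹⁵ m): λ is 1.6e+02× this size

The wavelength is between nuclear and atomic scales.

This wavelength is appropriate for probing atomic structure but too large for nuclear physics experiments.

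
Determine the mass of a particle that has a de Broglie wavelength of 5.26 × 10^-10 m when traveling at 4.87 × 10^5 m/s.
2.59 × 10^-30 kg

From the de Broglie relation λ = h/(mv), we solve for m:

m = h/(λv)
m = (6.626 × 10^-34 J·s) / (5.26 × 10^-10 m × 4.87 × 10^5 m/s)
m = 2.59 × 10^-30 kg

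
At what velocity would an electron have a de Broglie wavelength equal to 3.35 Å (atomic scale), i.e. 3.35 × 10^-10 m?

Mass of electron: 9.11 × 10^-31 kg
2.17 × 10^6 m/s

From λ = h/(mv), solve for v:

v = h/(mλ)
v = (6.626 × 10^-34 J·s) / (9.11 × 10^-31 kg × 3.35 × 10^-10 m)
v = 2.17 × 10^6 m/s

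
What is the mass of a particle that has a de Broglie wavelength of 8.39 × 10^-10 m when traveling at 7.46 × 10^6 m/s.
1.06 × 10^-31 kg

From the de Broglie relation λ = h/(mv), we solve for m:

m = h/(λv)
m = (6.626 × 10^-34 J·s) / (8.39 × 10^-10 m × 7.46 × 10^6 m/s)
m = 1.06 × 10^-31 kg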